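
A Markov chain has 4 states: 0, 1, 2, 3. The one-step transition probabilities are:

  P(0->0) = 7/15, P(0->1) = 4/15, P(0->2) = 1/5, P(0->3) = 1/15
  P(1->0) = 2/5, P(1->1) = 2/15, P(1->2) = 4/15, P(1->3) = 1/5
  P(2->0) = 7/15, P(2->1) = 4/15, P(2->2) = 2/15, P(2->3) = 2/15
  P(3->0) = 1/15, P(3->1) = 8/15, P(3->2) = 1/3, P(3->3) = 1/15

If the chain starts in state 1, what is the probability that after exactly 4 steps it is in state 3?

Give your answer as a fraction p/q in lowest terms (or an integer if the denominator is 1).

Computing P^4 by repeated multiplication:
P^1 =
  0: [7/15, 4/15, 1/5, 1/15]
  1: [2/5, 2/15, 4/15, 1/5]
  2: [7/15, 4/15, 2/15, 2/15]
  3: [1/15, 8/15, 1/3, 1/15]
P^2 =
  0: [19/45, 56/225, 16/75, 26/225]
  1: [17/45, 68/225, 49/225, 23/225]
  2: [89/225, 4/15, 17/75, 1/9]
  3: [91/225, 16/75, 2/9, 4/25]
P^3 =
  0: [1363/3375, 892/3375, 49/225, 77/675]
  1: [1369/3375, 856/3375, 148/675, 82/675]
  2: [91/225, 176/675, 734/3375, 44/375]
  3: [437/1125, 316/1125, 149/675, 371/3375]
P^4 =
  0: [20423/50625, 13256/50625, 1228/5625, 5894/50625]
  1: [20309/50625, 1492/5625, 1229/5625, 5827/50625]
  2: [20369/50625, 13324/50625, 11063/50625, 5869/50625]
  3: [6817/16875, 13088/50625, 82/375, 6016/50625]

(P^4)[1 -> 3] = 5827/50625

Answer: 5827/50625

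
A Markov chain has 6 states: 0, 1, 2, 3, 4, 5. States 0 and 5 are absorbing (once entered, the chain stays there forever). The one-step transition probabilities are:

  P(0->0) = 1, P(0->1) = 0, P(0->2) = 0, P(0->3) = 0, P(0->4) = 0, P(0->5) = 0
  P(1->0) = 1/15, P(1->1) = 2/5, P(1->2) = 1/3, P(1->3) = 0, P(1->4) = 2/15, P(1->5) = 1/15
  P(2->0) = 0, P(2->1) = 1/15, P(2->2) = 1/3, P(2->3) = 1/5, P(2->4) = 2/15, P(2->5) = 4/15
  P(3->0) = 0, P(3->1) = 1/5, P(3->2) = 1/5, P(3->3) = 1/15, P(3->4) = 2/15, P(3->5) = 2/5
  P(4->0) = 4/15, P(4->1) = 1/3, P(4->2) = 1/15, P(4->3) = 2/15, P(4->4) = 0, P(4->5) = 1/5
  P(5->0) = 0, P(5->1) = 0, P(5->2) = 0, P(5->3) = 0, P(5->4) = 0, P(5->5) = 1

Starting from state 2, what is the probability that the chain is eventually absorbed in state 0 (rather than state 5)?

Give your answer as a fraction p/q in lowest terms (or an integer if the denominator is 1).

Answer: 1931/12808

Derivation:
Let a_i = P(absorbed in 0 | start in state i).
Boundary conditions: a_0 = 1, a_5 = 0.
For each transient state i, a_i = sum_j P(i->j) * a_j:
  a_1 = 1/15*a_0 + 2/5*a_1 + 1/3*a_2 + 0*a_3 + 2/15*a_4 + 1/15*a_5
  a_2 = 0*a_0 + 1/15*a_1 + 1/3*a_2 + 1/5*a_3 + 2/15*a_4 + 4/15*a_5
  a_3 = 0*a_0 + 1/5*a_1 + 1/5*a_2 + 1/15*a_3 + 2/15*a_4 + 2/5*a_5
  a_4 = 4/15*a_0 + 1/3*a_1 + 1/15*a_2 + 2/15*a_3 + 0*a_4 + 1/5*a_5

Substituting a_0 = 1 and a_5 = 0, rearrange to (I - Q) a = r where r[i] = P(i -> 0):
  [3/5, -1/3, 0, -2/15] . (a_1, a_2, a_3, a_4) = 1/15
  [-1/15, 2/3, -1/5, -2/15] . (a_1, a_2, a_3, a_4) = 0
  [-1/5, -1/5, 14/15, -2/15] . (a_1, a_2, a_3, a_4) = 0
  [-1/3, -1/15, -2/15, 1] . (a_1, a_2, a_3, a_4) = 4/15

Solving yields:
  a_1 = 3607/12808
  a_2 = 1931/12808
  a_3 = 1901/12808
  a_4 = 625/1601

Starting state is 2, so the absorption probability is a_2 = 1931/12808.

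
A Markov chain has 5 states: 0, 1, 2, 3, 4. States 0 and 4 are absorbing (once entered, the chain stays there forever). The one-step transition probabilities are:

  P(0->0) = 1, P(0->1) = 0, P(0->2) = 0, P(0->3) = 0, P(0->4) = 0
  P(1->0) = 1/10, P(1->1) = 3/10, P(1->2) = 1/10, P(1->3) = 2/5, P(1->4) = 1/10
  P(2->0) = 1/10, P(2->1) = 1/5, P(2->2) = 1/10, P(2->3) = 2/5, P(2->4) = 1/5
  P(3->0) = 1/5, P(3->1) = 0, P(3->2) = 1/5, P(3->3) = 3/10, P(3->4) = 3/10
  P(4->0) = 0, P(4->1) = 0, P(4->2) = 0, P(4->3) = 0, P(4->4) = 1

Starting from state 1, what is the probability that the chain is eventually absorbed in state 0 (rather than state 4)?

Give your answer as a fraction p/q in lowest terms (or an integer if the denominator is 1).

Answer: 30/71

Derivation:
Let a_i = P(absorbed in 0 | start in state i).
Boundary conditions: a_0 = 1, a_4 = 0.
For each transient state i, a_i = sum_j P(i->j) * a_j:
  a_1 = 1/10*a_0 + 3/10*a_1 + 1/10*a_2 + 2/5*a_3 + 1/10*a_4
  a_2 = 1/10*a_0 + 1/5*a_1 + 1/10*a_2 + 2/5*a_3 + 1/5*a_4
  a_3 = 1/5*a_0 + 0*a_1 + 1/5*a_2 + 3/10*a_3 + 3/10*a_4

Substituting a_0 = 1 and a_4 = 0, rearrange to (I - Q) a = r where r[i] = P(i -> 0):
  [7/10, -1/10, -2/5] . (a_1, a_2, a_3) = 1/10
  [-1/5, 9/10, -2/5] . (a_1, a_2, a_3) = 1/10
  [0, -1/5, 7/10] . (a_1, a_2, a_3) = 1/5

Solving yields:
  a_1 = 30/71
  a_2 = 27/71
  a_3 = 28/71

Starting state is 1, so the absorption probability is a_1 = 30/71.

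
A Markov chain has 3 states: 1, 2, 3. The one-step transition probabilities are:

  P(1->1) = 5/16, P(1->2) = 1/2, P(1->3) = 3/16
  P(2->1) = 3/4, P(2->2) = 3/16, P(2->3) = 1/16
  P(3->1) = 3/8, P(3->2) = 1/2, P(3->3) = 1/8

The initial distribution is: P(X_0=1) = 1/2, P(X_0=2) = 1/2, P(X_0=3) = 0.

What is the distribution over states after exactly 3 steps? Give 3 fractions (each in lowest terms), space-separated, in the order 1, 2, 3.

Answer: 4037/8192 3091/8192 133/1024

Derivation:
Propagating the distribution step by step (d_{t+1} = d_t * P):
d_0 = (1=1/2, 2=1/2, 3=0)
  d_1[1] = 1/2*5/16 + 1/2*3/4 + 0*3/8 = 17/32
  d_1[2] = 1/2*1/2 + 1/2*3/16 + 0*1/2 = 11/32
  d_1[3] = 1/2*3/16 + 1/2*1/16 + 0*1/8 = 1/8
d_1 = (1=17/32, 2=11/32, 3=1/8)
  d_2[1] = 17/32*5/16 + 11/32*3/4 + 1/8*3/8 = 241/512
  d_2[2] = 17/32*1/2 + 11/32*3/16 + 1/8*1/2 = 201/512
  d_2[3] = 17/32*3/16 + 11/32*1/16 + 1/8*1/8 = 35/256
d_2 = (1=241/512, 2=201/512, 3=35/256)
  d_3[1] = 241/512*5/16 + 201/512*3/4 + 35/256*3/8 = 4037/8192
  d_3[2] = 241/512*1/2 + 201/512*3/16 + 35/256*1/2 = 3091/8192
  d_3[3] = 241/512*3/16 + 201/512*1/16 + 35/256*1/8 = 133/1024
d_3 = (1=4037/8192, 2=3091/8192, 3=133/1024)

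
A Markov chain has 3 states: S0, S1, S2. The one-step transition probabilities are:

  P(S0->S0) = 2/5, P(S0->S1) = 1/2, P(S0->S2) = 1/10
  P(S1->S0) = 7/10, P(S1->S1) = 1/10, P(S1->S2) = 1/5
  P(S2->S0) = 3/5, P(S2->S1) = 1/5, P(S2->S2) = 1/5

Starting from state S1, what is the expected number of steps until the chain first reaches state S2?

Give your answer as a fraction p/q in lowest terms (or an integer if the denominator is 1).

Let h_i = expected steps to first reach S2 from state i.
Boundary: h_S2 = 0.
First-step equations for the other states:
  h_S0 = 1 + 2/5*h_S0 + 1/2*h_S1 + 1/10*h_S2
  h_S1 = 1 + 7/10*h_S0 + 1/10*h_S1 + 1/5*h_S2

Substituting h_S2 = 0 and rearranging gives the linear system (I - Q) h = 1:
  [3/5, -1/2] . (h_S0, h_S1) = 1
  [-7/10, 9/10] . (h_S0, h_S1) = 1

Solving yields:
  h_S0 = 140/19
  h_S1 = 130/19

Starting state is S1, so the expected hitting time is h_S1 = 130/19.

Answer: 130/19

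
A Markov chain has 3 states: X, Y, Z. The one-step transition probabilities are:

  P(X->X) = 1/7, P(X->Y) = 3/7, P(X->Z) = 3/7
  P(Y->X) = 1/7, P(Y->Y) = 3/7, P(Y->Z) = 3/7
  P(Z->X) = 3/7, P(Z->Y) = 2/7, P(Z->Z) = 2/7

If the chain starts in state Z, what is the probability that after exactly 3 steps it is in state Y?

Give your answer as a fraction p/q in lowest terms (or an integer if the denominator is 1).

Computing P^3 by repeated multiplication:
P^1 =
  X: [1/7, 3/7, 3/7]
  Y: [1/7, 3/7, 3/7]
  Z: [3/7, 2/7, 2/7]
P^2 =
  X: [13/49, 18/49, 18/49]
  Y: [13/49, 18/49, 18/49]
  Z: [11/49, 19/49, 19/49]
P^3 =
  X: [85/343, 129/343, 129/343]
  Y: [85/343, 129/343, 129/343]
  Z: [87/343, 128/343, 128/343]

(P^3)[Z -> Y] = 128/343

Answer: 128/343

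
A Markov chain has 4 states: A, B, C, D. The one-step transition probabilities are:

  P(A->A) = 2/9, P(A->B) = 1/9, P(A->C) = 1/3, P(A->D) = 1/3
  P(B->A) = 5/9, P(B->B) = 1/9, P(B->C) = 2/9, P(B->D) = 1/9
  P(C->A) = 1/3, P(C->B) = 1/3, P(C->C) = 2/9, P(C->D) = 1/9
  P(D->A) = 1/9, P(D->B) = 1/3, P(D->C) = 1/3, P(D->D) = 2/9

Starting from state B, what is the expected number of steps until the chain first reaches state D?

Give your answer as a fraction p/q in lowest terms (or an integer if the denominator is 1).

Let h_i = expected steps to first reach D from state i.
Boundary: h_D = 0.
First-step equations for the other states:
  h_A = 1 + 2/9*h_A + 1/9*h_B + 1/3*h_C + 1/3*h_D
  h_B = 1 + 5/9*h_A + 1/9*h_B + 2/9*h_C + 1/9*h_D
  h_C = 1 + 1/3*h_A + 1/3*h_B + 2/9*h_C + 1/9*h_D

Substituting h_D = 0 and rearranging gives the linear system (I - Q) h = 1:
  [7/9, -1/9, -1/3] . (h_A, h_B, h_C) = 1
  [-5/9, 8/9, -2/9] . (h_A, h_B, h_C) = 1
  [-1/3, -1/3, 7/9] . (h_A, h_B, h_C) = 1

Solving yields:
  h_A = 69/16
  h_B = 165/32
  h_C = 171/32

Starting state is B, so the expected hitting time is h_B = 165/32.

Answer: 165/32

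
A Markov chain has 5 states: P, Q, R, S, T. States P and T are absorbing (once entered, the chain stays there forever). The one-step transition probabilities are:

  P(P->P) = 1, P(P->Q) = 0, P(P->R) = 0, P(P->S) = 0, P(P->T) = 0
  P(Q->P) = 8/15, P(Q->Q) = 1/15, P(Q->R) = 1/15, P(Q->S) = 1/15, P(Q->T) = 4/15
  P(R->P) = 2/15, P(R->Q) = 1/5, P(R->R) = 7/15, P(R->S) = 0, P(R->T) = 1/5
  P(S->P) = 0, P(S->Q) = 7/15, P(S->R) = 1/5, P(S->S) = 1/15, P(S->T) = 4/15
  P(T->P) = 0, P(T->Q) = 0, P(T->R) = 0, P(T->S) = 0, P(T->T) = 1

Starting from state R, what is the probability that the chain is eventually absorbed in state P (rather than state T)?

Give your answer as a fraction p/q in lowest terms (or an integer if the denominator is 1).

Answer: 238/487

Derivation:
Let a_i = P(absorbed in P | start in state i).
Boundary conditions: a_P = 1, a_T = 0.
For each transient state i, a_i = sum_j P(i->j) * a_j:
  a_Q = 8/15*a_P + 1/15*a_Q + 1/15*a_R + 1/15*a_S + 4/15*a_T
  a_R = 2/15*a_P + 1/5*a_Q + 7/15*a_R + 0*a_S + 1/5*a_T
  a_S = 0*a_P + 7/15*a_Q + 1/5*a_R + 1/15*a_S + 4/15*a_T

Substituting a_P = 1 and a_T = 0, rearrange to (I - Q) a = r where r[i] = P(i -> P):
  [14/15, -1/15, -1/15] . (a_Q, a_R, a_S) = 8/15
  [-1/5, 8/15, 0] . (a_Q, a_R, a_S) = 2/15
  [-7/15, -1/5, 14/15] . (a_Q, a_R, a_S) = 0

Solving yields:
  a_Q = 310/487
  a_R = 238/487
  a_S = 206/487

Starting state is R, so the absorption probability is a_R = 238/487.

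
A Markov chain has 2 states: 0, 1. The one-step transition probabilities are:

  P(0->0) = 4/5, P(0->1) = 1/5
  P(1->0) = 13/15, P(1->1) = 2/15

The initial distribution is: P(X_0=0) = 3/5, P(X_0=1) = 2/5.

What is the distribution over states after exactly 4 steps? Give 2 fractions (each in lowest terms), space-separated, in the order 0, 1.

Propagating the distribution step by step (d_{t+1} = d_t * P):
d_0 = (0=3/5, 1=2/5)
  d_1[0] = 3/5*4/5 + 2/5*13/15 = 62/75
  d_1[1] = 3/5*1/5 + 2/5*2/15 = 13/75
d_1 = (0=62/75, 1=13/75)
  d_2[0] = 62/75*4/5 + 13/75*13/15 = 913/1125
  d_2[1] = 62/75*1/5 + 13/75*2/15 = 212/1125
d_2 = (0=913/1125, 1=212/1125)
  d_3[0] = 913/1125*4/5 + 212/1125*13/15 = 13712/16875
  d_3[1] = 913/1125*1/5 + 212/1125*2/15 = 3163/16875
d_3 = (0=13712/16875, 1=3163/16875)
  d_4[0] = 13712/16875*4/5 + 3163/16875*13/15 = 205663/253125
  d_4[1] = 13712/16875*1/5 + 3163/16875*2/15 = 47462/253125
d_4 = (0=205663/253125, 1=47462/253125)

Answer: 205663/253125 47462/253125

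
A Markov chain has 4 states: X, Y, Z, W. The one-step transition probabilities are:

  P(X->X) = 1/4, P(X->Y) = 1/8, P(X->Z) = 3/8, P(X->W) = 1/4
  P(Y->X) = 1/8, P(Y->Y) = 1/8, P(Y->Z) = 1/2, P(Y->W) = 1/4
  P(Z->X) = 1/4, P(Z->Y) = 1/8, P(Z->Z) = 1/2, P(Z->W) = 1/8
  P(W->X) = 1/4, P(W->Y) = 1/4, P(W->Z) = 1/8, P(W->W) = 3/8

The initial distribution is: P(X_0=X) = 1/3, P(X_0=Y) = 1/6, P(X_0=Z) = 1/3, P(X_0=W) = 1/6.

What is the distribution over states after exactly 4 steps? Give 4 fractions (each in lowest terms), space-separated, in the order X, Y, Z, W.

Answer: 709/3072 315/2048 9455/24576 5669/24576

Derivation:
Propagating the distribution step by step (d_{t+1} = d_t * P):
d_0 = (X=1/3, Y=1/6, Z=1/3, W=1/6)
  d_1[X] = 1/3*1/4 + 1/6*1/8 + 1/3*1/4 + 1/6*1/4 = 11/48
  d_1[Y] = 1/3*1/8 + 1/6*1/8 + 1/3*1/8 + 1/6*1/4 = 7/48
  d_1[Z] = 1/3*3/8 + 1/6*1/2 + 1/3*1/2 + 1/6*1/8 = 19/48
  d_1[W] = 1/3*1/4 + 1/6*1/4 + 1/3*1/8 + 1/6*3/8 = 11/48
d_1 = (X=11/48, Y=7/48, Z=19/48, W=11/48)
  d_2[X] = 11/48*1/4 + 7/48*1/8 + 19/48*1/4 + 11/48*1/4 = 89/384
  d_2[Y] = 11/48*1/8 + 7/48*1/8 + 19/48*1/8 + 11/48*1/4 = 59/384
  d_2[Z] = 11/48*3/8 + 7/48*1/2 + 19/48*1/2 + 11/48*1/8 = 37/96
  d_2[W] = 11/48*1/4 + 7/48*1/4 + 19/48*1/8 + 11/48*3/8 = 11/48
d_2 = (X=89/384, Y=59/384, Z=37/96, W=11/48)
  d_3[X] = 89/384*1/4 + 59/384*1/8 + 37/96*1/4 + 11/48*1/4 = 709/3072
  d_3[Y] = 89/384*1/8 + 59/384*1/8 + 37/96*1/8 + 11/48*1/4 = 59/384
  d_3[Z] = 89/384*3/8 + 59/384*1/2 + 37/96*1/2 + 11/48*1/8 = 1183/3072
  d_3[W] = 89/384*1/4 + 59/384*1/4 + 37/96*1/8 + 11/48*3/8 = 59/256
d_3 = (X=709/3072, Y=59/384, Z=1183/3072, W=59/256)
  d_4[X] = 709/3072*1/4 + 59/384*1/8 + 1183/3072*1/4 + 59/256*1/4 = 709/3072
  d_4[Y] = 709/3072*1/8 + 59/384*1/8 + 1183/3072*1/8 + 59/256*1/4 = 315/2048
  d_4[Z] = 709/3072*3/8 + 59/384*1/2 + 1183/3072*1/2 + 59/256*1/8 = 9455/24576
  d_4[W] = 709/3072*1/4 + 59/384*1/4 + 1183/3072*1/8 + 59/256*3/8 = 5669/24576
d_4 = (X=709/3072, Y=315/2048, Z=9455/24576, W=5669/24576)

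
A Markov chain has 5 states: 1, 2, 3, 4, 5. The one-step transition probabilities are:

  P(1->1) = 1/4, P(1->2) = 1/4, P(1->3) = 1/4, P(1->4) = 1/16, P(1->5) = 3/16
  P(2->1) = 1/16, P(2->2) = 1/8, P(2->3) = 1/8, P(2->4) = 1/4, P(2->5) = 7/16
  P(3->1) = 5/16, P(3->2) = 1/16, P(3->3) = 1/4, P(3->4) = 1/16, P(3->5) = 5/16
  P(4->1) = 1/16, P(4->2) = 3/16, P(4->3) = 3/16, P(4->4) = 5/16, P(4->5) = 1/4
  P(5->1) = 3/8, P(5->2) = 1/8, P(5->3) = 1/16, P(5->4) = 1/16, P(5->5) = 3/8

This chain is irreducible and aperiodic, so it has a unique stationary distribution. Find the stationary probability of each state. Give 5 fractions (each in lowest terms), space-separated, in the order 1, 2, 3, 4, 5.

The stationary distribution satisfies pi = pi * P, i.e.:
  pi_1 = 1/4*pi_1 + 1/16*pi_2 + 5/16*pi_3 + 1/16*pi_4 + 3/8*pi_5
  pi_2 = 1/4*pi_1 + 1/8*pi_2 + 1/16*pi_3 + 3/16*pi_4 + 1/8*pi_5
  pi_3 = 1/4*pi_1 + 1/8*pi_2 + 1/4*pi_3 + 3/16*pi_4 + 1/16*pi_5
  pi_4 = 1/16*pi_1 + 1/4*pi_2 + 1/16*pi_3 + 5/16*pi_4 + 1/16*pi_5
  pi_5 = 3/16*pi_1 + 7/16*pi_2 + 5/16*pi_3 + 1/4*pi_4 + 3/8*pi_5
with normalization: pi_1 + pi_2 + pi_3 + pi_4 + pi_5 = 1.

Using the first 4 balance equations plus normalization, the linear system A*pi = b is:
  [-3/4, 1/16, 5/16, 1/16, 3/8] . pi = 0
  [1/4, -7/8, 1/16, 3/16, 1/8] . pi = 0
  [1/4, 1/8, -3/4, 3/16, 1/16] . pi = 0
  [1/16, 1/4, 1/16, -11/16, 1/16] . pi = 0
  [1, 1, 1, 1, 1] . pi = 1

Solving yields:
  pi_1 = 11617/46878
  pi_2 = 3593/23439
  pi_3 = 7717/46878
  pi_4 = 1901/15626
  pi_5 = 4885/15626

Verification (pi * P):
  11617/46878*1/4 + 3593/23439*1/16 + 7717/46878*5/16 + 1901/15626*1/16 + 4885/15626*3/8 = 11617/46878 = pi_1  (ok)
  11617/46878*1/4 + 3593/23439*1/8 + 7717/46878*1/16 + 1901/15626*3/16 + 4885/15626*1/8 = 3593/23439 = pi_2  (ok)
  11617/46878*1/4 + 3593/23439*1/8 + 7717/46878*1/4 + 1901/15626*3/16 + 4885/15626*1/16 = 7717/46878 = pi_3  (ok)
  11617/46878*1/16 + 3593/23439*1/4 + 7717/46878*1/16 + 1901/15626*5/16 + 4885/15626*1/16 = 1901/15626 = pi_4  (ok)
  11617/46878*3/16 + 3593/23439*7/16 + 7717/46878*5/16 + 1901/15626*1/4 + 4885/15626*3/8 = 4885/15626 = pi_5  (ok)

Answer: 11617/46878 3593/23439 7717/46878 1901/15626 4885/15626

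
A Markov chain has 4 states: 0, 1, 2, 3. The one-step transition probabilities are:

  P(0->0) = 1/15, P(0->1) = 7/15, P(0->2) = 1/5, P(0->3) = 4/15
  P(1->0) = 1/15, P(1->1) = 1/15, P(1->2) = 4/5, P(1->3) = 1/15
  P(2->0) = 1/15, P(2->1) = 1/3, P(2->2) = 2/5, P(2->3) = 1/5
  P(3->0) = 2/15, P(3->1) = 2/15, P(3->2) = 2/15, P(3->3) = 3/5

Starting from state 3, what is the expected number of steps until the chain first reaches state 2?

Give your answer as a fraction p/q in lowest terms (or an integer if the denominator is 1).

Let h_i = expected steps to first reach 2 from state i.
Boundary: h_2 = 0.
First-step equations for the other states:
  h_0 = 1 + 1/15*h_0 + 7/15*h_1 + 1/5*h_2 + 4/15*h_3
  h_1 = 1 + 1/15*h_0 + 1/15*h_1 + 4/5*h_2 + 1/15*h_3
  h_3 = 1 + 2/15*h_0 + 2/15*h_1 + 2/15*h_2 + 3/5*h_3

Substituting h_2 = 0 and rearranging gives the linear system (I - Q) h = 1:
  [14/15, -7/15, -4/15] . (h_0, h_1, h_3) = 1
  [-1/15, 14/15, -1/15] . (h_0, h_1, h_3) = 1
  [-2/15, -2/15, 2/5] . (h_0, h_1, h_3) = 1

Solving yields:
  h_0 = 325/108
  h_1 = 85/54
  h_3 = 145/36

Starting state is 3, so the expected hitting time is h_3 = 145/36.

Answer: 145/36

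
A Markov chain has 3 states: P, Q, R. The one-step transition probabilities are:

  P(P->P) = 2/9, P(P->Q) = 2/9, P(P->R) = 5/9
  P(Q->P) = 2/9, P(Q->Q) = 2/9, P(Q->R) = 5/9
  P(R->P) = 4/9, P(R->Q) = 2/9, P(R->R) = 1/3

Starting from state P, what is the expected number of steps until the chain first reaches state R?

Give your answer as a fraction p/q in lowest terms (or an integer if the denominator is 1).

Answer: 9/5

Derivation:
Let h_i = expected steps to first reach R from state i.
Boundary: h_R = 0.
First-step equations for the other states:
  h_P = 1 + 2/9*h_P + 2/9*h_Q + 5/9*h_R
  h_Q = 1 + 2/9*h_P + 2/9*h_Q + 5/9*h_R

Substituting h_R = 0 and rearranging gives the linear system (I - Q) h = 1:
  [7/9, -2/9] . (h_P, h_Q) = 1
  [-2/9, 7/9] . (h_P, h_Q) = 1

Solving yields:
  h_P = 9/5
  h_Q = 9/5

Starting state is P, so the expected hitting time is h_P = 9/5.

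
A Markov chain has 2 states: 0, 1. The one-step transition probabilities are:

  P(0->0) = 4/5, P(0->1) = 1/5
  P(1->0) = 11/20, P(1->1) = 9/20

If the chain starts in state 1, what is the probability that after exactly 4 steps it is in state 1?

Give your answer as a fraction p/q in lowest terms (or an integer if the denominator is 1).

Computing P^4 by repeated multiplication:
P^1 =
  0: [4/5, 1/5]
  1: [11/20, 9/20]
P^2 =
  0: [3/4, 1/4]
  1: [11/16, 5/16]
P^3 =
  0: [59/80, 21/80]
  1: [231/320, 89/320]
P^4 =
  0: [47/64, 17/64]
  1: [187/256, 69/256]

(P^4)[1 -> 1] = 69/256

Answer: 69/256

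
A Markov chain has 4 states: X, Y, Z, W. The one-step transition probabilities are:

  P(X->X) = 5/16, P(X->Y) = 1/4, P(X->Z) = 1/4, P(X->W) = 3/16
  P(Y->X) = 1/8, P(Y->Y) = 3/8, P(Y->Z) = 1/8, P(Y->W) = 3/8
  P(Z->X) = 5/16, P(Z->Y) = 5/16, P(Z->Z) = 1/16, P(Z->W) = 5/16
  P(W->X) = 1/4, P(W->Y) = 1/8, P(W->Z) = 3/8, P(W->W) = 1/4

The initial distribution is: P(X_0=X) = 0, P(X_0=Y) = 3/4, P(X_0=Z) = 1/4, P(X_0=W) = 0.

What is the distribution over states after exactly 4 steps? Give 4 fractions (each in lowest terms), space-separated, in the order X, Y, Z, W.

Propagating the distribution step by step (d_{t+1} = d_t * P):
d_0 = (X=0, Y=3/4, Z=1/4, W=0)
  d_1[X] = 0*5/16 + 3/4*1/8 + 1/4*5/16 + 0*1/4 = 11/64
  d_1[Y] = 0*1/4 + 3/4*3/8 + 1/4*5/16 + 0*1/8 = 23/64
  d_1[Z] = 0*1/4 + 3/4*1/8 + 1/4*1/16 + 0*3/8 = 7/64
  d_1[W] = 0*3/16 + 3/4*3/8 + 1/4*5/16 + 0*1/4 = 23/64
d_1 = (X=11/64, Y=23/64, Z=7/64, W=23/64)
  d_2[X] = 11/64*5/16 + 23/64*1/8 + 7/64*5/16 + 23/64*1/4 = 57/256
  d_2[Y] = 11/64*1/4 + 23/64*3/8 + 7/64*5/16 + 23/64*1/8 = 263/1024
  d_2[Z] = 11/64*1/4 + 23/64*1/8 + 7/64*1/16 + 23/64*3/8 = 235/1024
  d_2[W] = 11/64*3/16 + 23/64*3/8 + 7/64*5/16 + 23/64*1/4 = 149/512
d_2 = (X=57/256, Y=263/1024, Z=235/1024, W=149/512)
  d_3[X] = 57/256*5/16 + 263/1024*1/8 + 235/1024*5/16 + 149/512*1/4 = 4033/16384
  d_3[Y] = 57/256*1/4 + 263/1024*3/8 + 235/1024*5/16 + 149/512*1/8 = 4261/16384
  d_3[Z] = 57/256*1/4 + 263/1024*1/8 + 235/1024*1/16 + 149/512*3/8 = 3461/16384
  d_3[W] = 57/256*3/16 + 263/1024*3/8 + 235/1024*5/16 + 149/512*1/4 = 4629/16384
d_3 = (X=4033/16384, Y=4261/16384, Z=3461/16384, W=4629/16384)
  d_4[X] = 4033/16384*5/16 + 4261/16384*1/8 + 3461/16384*5/16 + 4629/16384*1/4 = 16127/65536
  d_4[Y] = 4033/16384*1/4 + 4261/16384*3/8 + 3461/16384*5/16 + 4629/16384*1/8 = 68261/262144
  d_4[Z] = 4033/16384*1/4 + 4261/16384*1/8 + 3461/16384*1/16 + 4629/16384*3/8 = 55889/262144
  d_4[W] = 4033/16384*3/16 + 4261/16384*3/8 + 3461/16384*5/16 + 4629/16384*1/4 = 36743/131072
d_4 = (X=16127/65536, Y=68261/262144, Z=55889/262144, W=36743/131072)

Answer: 16127/65536 68261/262144 55889/262144 36743/131072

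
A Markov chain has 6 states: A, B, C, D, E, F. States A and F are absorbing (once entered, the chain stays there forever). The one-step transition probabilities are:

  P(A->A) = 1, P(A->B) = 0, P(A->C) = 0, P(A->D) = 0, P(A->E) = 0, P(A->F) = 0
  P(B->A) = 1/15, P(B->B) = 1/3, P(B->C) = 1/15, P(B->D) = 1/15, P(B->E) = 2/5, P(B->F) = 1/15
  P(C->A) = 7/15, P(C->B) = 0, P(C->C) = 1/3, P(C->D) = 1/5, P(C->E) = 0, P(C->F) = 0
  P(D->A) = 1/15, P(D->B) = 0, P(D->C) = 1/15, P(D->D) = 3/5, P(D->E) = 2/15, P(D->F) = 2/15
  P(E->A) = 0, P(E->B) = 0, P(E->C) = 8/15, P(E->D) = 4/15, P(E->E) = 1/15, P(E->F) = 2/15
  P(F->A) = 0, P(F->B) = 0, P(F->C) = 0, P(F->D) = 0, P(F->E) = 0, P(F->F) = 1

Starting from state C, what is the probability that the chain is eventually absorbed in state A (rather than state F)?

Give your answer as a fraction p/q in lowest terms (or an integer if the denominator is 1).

Let a_i = P(absorbed in A | start in state i).
Boundary conditions: a_A = 1, a_F = 0.
For each transient state i, a_i = sum_j P(i->j) * a_j:
  a_B = 1/15*a_A + 1/3*a_B + 1/15*a_C + 1/15*a_D + 2/5*a_E + 1/15*a_F
  a_C = 7/15*a_A + 0*a_B + 1/3*a_C + 1/5*a_D + 0*a_E + 0*a_F
  a_D = 1/15*a_A + 0*a_B + 1/15*a_C + 3/5*a_D + 2/15*a_E + 2/15*a_F
  a_E = 0*a_A + 0*a_B + 8/15*a_C + 4/15*a_D + 1/15*a_E + 2/15*a_F

Substituting a_A = 1 and a_F = 0, rearrange to (I - Q) a = r where r[i] = P(i -> A):
  [2/3, -1/15, -1/15, -2/5] . (a_B, a_C, a_D, a_E) = 1/15
  [0, 2/3, -1/5, 0] . (a_B, a_C, a_D, a_E) = 7/15
  [0, -1/15, 2/5, -2/15] . (a_B, a_C, a_D, a_E) = 1/15
  [0, -8/15, -4/15, 14/15] . (a_B, a_C, a_D, a_E) = 0

Solving yields:
  a_B = 2081/3350
  a_C = 287/335
  a_D = 35/67
  a_E = 214/335

Starting state is C, so the absorption probability is a_C = 287/335.

Answer: 287/335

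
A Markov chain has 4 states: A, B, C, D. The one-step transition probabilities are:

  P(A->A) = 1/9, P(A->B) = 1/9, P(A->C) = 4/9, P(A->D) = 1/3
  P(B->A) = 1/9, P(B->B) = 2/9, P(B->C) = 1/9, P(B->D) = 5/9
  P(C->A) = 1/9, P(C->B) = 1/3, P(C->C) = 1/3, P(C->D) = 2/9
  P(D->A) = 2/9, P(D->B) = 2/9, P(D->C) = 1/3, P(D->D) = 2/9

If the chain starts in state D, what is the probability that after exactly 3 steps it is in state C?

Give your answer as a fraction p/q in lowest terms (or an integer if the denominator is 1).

Answer: 8/27

Derivation:
Computing P^3 by repeated multiplication:
P^1 =
  A: [1/9, 1/9, 4/9, 1/3]
  B: [1/9, 2/9, 1/9, 5/9]
  C: [1/9, 1/3, 1/3, 2/9]
  D: [2/9, 2/9, 1/3, 2/9]
P^2 =
  A: [4/27, 7/27, 26/81, 22/81]
  B: [14/81, 2/9, 8/27, 25/81]
  C: [11/81, 20/81, 22/81, 28/81]
  D: [11/81, 19/81, 25/81, 26/81]
P^3 =
  A: [103/729, 176/729, 71/243, 79/243]
  B: [106/729, 172/729, 221/729, 230/729]
  C: [109/729, 173/729, 214/729, 233/729]
  D: [107/729, 176/729, 8/27, 230/729]

(P^3)[D -> C] = 8/27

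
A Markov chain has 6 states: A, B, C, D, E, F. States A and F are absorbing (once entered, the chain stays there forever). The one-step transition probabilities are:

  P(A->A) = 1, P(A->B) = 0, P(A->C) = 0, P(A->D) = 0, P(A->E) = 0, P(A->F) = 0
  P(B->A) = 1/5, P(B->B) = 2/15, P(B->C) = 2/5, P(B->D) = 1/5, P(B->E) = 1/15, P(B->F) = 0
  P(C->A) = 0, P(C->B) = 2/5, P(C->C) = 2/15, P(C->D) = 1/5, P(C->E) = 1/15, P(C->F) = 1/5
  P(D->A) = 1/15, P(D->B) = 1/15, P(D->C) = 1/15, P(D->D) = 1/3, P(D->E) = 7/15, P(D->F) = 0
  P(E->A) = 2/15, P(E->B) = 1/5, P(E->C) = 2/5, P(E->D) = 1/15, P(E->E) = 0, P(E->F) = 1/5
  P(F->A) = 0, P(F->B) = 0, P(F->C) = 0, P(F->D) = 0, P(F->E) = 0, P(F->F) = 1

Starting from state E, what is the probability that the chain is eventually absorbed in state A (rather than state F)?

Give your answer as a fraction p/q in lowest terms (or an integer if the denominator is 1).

Let a_i = P(absorbed in A | start in state i).
Boundary conditions: a_A = 1, a_F = 0.
For each transient state i, a_i = sum_j P(i->j) * a_j:
  a_B = 1/5*a_A + 2/15*a_B + 2/5*a_C + 1/5*a_D + 1/15*a_E + 0*a_F
  a_C = 0*a_A + 2/5*a_B + 2/15*a_C + 1/5*a_D + 1/15*a_E + 1/5*a_F
  a_D = 1/15*a_A + 1/15*a_B + 1/15*a_C + 1/3*a_D + 7/15*a_E + 0*a_F
  a_E = 2/15*a_A + 1/5*a_B + 2/5*a_C + 1/15*a_D + 0*a_E + 1/5*a_F

Substituting a_A = 1 and a_F = 0, rearrange to (I - Q) a = r where r[i] = P(i -> A):
  [13/15, -2/5, -1/5, -1/15] . (a_B, a_C, a_D, a_E) = 1/5
  [-2/5, 13/15, -1/5, -1/15] . (a_B, a_C, a_D, a_E) = 0
  [-1/15, -1/15, 2/3, -7/15] . (a_B, a_C, a_D, a_E) = 1/15
  [-1/5, -2/5, -1/15, 1] . (a_B, a_C, a_D, a_E) = 2/15

Solving yields:
  a_B = 2311/3990
  a_C = 1681/3990
  a_D = 687/1330
  a_E = 902/1995

Starting state is E, so the absorption probability is a_E = 902/1995.

Answer: 902/1995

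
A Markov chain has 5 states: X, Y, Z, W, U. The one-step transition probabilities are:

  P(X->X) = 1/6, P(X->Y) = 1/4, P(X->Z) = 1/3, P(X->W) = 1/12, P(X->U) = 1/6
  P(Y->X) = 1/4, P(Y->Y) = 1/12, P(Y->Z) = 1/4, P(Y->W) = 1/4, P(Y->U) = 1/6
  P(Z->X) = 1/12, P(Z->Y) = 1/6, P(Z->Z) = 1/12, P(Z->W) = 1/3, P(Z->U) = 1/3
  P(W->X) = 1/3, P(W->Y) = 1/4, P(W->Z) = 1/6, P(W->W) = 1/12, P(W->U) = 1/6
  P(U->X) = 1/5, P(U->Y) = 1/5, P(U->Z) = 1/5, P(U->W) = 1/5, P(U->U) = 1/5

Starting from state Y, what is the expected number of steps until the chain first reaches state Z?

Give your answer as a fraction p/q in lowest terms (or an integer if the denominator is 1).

Let h_i = expected steps to first reach Z from state i.
Boundary: h_Z = 0.
First-step equations for the other states:
  h_X = 1 + 1/6*h_X + 1/4*h_Y + 1/3*h_Z + 1/12*h_W + 1/6*h_U
  h_Y = 1 + 1/4*h_X + 1/12*h_Y + 1/4*h_Z + 1/4*h_W + 1/6*h_U
  h_W = 1 + 1/3*h_X + 1/4*h_Y + 1/6*h_Z + 1/12*h_W + 1/6*h_U
  h_U = 1 + 1/5*h_X + 1/5*h_Y + 1/5*h_Z + 1/5*h_W + 1/5*h_U

Substituting h_Z = 0 and rearranging gives the linear system (I - Q) h = 1:
  [5/6, -1/4, -1/12, -1/6] . (h_X, h_Y, h_W, h_U) = 1
  [-1/4, 11/12, -1/4, -1/6] . (h_X, h_Y, h_W, h_U) = 1
  [-1/3, -1/4, 11/12, -1/6] . (h_X, h_Y, h_W, h_U) = 1
  [-1/5, -1/5, -1/5, 4/5] . (h_X, h_Y, h_W, h_U) = 1

Solving yields:
  h_X = 174/47
  h_Y = 1334/329
  h_W = 203/47
  h_U = 2809/658

Starting state is Y, so the expected hitting time is h_Y = 1334/329.

Answer: 1334/329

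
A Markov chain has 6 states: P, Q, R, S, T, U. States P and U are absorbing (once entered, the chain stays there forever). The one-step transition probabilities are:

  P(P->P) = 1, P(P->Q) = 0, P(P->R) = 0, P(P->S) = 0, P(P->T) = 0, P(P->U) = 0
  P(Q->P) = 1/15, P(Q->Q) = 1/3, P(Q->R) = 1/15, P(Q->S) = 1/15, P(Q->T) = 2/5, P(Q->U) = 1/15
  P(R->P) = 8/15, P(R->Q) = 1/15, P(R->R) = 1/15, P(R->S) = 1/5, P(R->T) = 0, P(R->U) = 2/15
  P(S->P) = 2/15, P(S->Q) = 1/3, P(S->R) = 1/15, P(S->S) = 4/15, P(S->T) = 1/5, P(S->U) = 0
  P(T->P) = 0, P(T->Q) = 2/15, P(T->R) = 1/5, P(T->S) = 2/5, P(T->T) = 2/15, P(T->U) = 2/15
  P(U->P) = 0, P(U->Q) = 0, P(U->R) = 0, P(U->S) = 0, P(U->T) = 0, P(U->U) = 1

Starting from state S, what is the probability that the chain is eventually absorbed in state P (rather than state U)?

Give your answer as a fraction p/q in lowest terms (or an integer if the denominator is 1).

Let a_i = P(absorbed in P | start in state i).
Boundary conditions: a_P = 1, a_U = 0.
For each transient state i, a_i = sum_j P(i->j) * a_j:
  a_Q = 1/15*a_P + 1/3*a_Q + 1/15*a_R + 1/15*a_S + 2/5*a_T + 1/15*a_U
  a_R = 8/15*a_P + 1/15*a_Q + 1/15*a_R + 1/5*a_S + 0*a_T + 2/15*a_U
  a_S = 2/15*a_P + 1/3*a_Q + 1/15*a_R + 4/15*a_S + 1/5*a_T + 0*a_U
  a_T = 0*a_P + 2/15*a_Q + 1/5*a_R + 2/5*a_S + 2/15*a_T + 2/15*a_U

Substituting a_P = 1 and a_U = 0, rearrange to (I - Q) a = r where r[i] = P(i -> P):
  [2/3, -1/15, -1/15, -2/5] . (a_Q, a_R, a_S, a_T) = 1/15
  [-1/15, 14/15, -1/5, 0] . (a_Q, a_R, a_S, a_T) = 8/15
  [-1/3, -1/15, 11/15, -1/5] . (a_Q, a_R, a_S, a_T) = 2/15
  [-2/15, -1/5, -2/5, 13/15] . (a_Q, a_R, a_S, a_T) = 0

Solving yields:
  a_Q = 629/1065
  a_R = 808/1065
  a_S = 721/1065
  a_T = 616/1065

Starting state is S, so the absorption probability is a_S = 721/1065.

Answer: 721/1065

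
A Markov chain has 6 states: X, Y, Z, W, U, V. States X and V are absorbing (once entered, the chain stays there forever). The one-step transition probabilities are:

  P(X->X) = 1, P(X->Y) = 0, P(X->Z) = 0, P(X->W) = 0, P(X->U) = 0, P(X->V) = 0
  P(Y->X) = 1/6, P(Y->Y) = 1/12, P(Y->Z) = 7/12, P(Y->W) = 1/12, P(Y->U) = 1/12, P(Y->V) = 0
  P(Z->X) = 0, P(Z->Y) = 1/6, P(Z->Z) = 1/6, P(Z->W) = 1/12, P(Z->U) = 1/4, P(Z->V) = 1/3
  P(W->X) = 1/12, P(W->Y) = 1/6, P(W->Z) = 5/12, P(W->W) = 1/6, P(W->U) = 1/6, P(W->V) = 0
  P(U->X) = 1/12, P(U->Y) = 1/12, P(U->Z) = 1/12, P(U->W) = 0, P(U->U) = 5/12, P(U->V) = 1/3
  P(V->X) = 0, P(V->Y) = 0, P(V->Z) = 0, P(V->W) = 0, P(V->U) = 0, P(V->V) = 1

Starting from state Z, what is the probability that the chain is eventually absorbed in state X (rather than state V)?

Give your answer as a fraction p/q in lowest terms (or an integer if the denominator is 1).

Answer: 3/19

Derivation:
Let a_i = P(absorbed in X | start in state i).
Boundary conditions: a_X = 1, a_V = 0.
For each transient state i, a_i = sum_j P(i->j) * a_j:
  a_Y = 1/6*a_X + 1/12*a_Y + 7/12*a_Z + 1/12*a_W + 1/12*a_U + 0*a_V
  a_Z = 0*a_X + 1/6*a_Y + 1/6*a_Z + 1/12*a_W + 1/4*a_U + 1/3*a_V
  a_W = 1/12*a_X + 1/6*a_Y + 5/12*a_Z + 1/6*a_W + 1/6*a_U + 0*a_V
  a_U = 1/12*a_X + 1/12*a_Y + 1/12*a_Z + 0*a_W + 5/12*a_U + 1/3*a_V

Substituting a_X = 1 and a_V = 0, rearrange to (I - Q) a = r where r[i] = P(i -> X):
  [11/12, -7/12, -1/12, -1/12] . (a_Y, a_Z, a_W, a_U) = 1/6
  [-1/6, 5/6, -1/12, -1/4] . (a_Y, a_Z, a_W, a_U) = 0
  [-1/6, -5/12, 5/6, -1/6] . (a_Y, a_Z, a_W, a_U) = 1/12
  [-1/12, -1/12, 0, 7/12] . (a_Y, a_Z, a_W, a_U) = 1/12

Solving yields:
  a_Y = 193/589
  a_Z = 3/19
  a_W = 169/589
  a_U = 125/589

Starting state is Z, so the absorption probability is a_Z = 3/19.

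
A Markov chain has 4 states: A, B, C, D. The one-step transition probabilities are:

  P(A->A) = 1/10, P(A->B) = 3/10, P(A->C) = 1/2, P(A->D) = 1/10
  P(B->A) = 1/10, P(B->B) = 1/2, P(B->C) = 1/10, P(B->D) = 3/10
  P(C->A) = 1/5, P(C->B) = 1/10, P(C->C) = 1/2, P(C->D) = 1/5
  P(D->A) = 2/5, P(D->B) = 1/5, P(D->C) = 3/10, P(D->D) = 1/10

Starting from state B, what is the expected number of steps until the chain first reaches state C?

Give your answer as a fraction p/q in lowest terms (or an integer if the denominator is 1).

Let h_i = expected steps to first reach C from state i.
Boundary: h_C = 0.
First-step equations for the other states:
  h_A = 1 + 1/10*h_A + 3/10*h_B + 1/2*h_C + 1/10*h_D
  h_B = 1 + 1/10*h_A + 1/2*h_B + 1/10*h_C + 3/10*h_D
  h_D = 1 + 2/5*h_A + 1/5*h_B + 3/10*h_C + 1/10*h_D

Substituting h_C = 0 and rearranging gives the linear system (I - Q) h = 1:
  [9/10, -3/10, -1/10] . (h_A, h_B, h_D) = 1
  [-1/10, 1/2, -3/10] . (h_A, h_B, h_D) = 1
  [-2/5, -1/5, 9/10] . (h_A, h_B, h_D) = 1

Solving yields:
  h_A = 410/133
  h_B = 90/19
  h_D = 470/133

Starting state is B, so the expected hitting time is h_B = 90/19.

Answer: 90/19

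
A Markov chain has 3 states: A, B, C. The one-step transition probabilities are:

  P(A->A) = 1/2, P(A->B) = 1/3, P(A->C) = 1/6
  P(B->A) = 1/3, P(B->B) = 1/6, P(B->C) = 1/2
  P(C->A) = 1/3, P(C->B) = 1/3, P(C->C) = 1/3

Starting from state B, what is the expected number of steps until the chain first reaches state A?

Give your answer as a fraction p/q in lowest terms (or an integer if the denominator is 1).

Let h_i = expected steps to first reach A from state i.
Boundary: h_A = 0.
First-step equations for the other states:
  h_B = 1 + 1/3*h_A + 1/6*h_B + 1/2*h_C
  h_C = 1 + 1/3*h_A + 1/3*h_B + 1/3*h_C

Substituting h_A = 0 and rearranging gives the linear system (I - Q) h = 1:
  [5/6, -1/2] . (h_B, h_C) = 1
  [-1/3, 2/3] . (h_B, h_C) = 1

Solving yields:
  h_B = 3
  h_C = 3

Starting state is B, so the expected hitting time is h_B = 3.

Answer: 3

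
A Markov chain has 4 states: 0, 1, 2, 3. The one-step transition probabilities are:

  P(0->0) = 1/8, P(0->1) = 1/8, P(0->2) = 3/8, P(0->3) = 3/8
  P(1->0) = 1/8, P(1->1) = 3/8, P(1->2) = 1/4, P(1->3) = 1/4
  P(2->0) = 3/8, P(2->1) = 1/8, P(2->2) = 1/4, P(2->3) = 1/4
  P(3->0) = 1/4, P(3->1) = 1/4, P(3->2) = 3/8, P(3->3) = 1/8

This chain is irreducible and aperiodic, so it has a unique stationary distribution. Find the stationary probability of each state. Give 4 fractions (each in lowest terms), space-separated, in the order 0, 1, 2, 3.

The stationary distribution satisfies pi = pi * P, i.e.:
  pi_0 = 1/8*pi_0 + 1/8*pi_1 + 3/8*pi_2 + 1/4*pi_3
  pi_1 = 1/8*pi_0 + 3/8*pi_1 + 1/8*pi_2 + 1/4*pi_3
  pi_2 = 3/8*pi_0 + 1/4*pi_1 + 1/4*pi_2 + 3/8*pi_3
  pi_3 = 3/8*pi_0 + 1/4*pi_1 + 1/4*pi_2 + 1/8*pi_3
with normalization: pi_0 + pi_1 + pi_2 + pi_3 = 1.

Using the first 3 balance equations plus normalization, the linear system A*pi = b is:
  [-7/8, 1/8, 3/8, 1/4] . pi = 0
  [1/8, -5/8, 1/8, 1/4] . pi = 0
  [3/8, 1/4, -3/4, 3/8] . pi = 0
  [1, 1, 1, 1] . pi = 1

Solving yields:
  pi_0 = 32/137
  pi_1 = 57/274
  pi_2 = 85/274
  pi_3 = 34/137

Verification (pi * P):
  32/137*1/8 + 57/274*1/8 + 85/274*3/8 + 34/137*1/4 = 32/137 = pi_0  (ok)
  32/137*1/8 + 57/274*3/8 + 85/274*1/8 + 34/137*1/4 = 57/274 = pi_1  (ok)
  32/137*3/8 + 57/274*1/4 + 85/274*1/4 + 34/137*3/8 = 85/274 = pi_2  (ok)
  32/137*3/8 + 57/274*1/4 + 85/274*1/4 + 34/137*1/8 = 34/137 = pi_3  (ok)

Answer: 32/137 57/274 85/274 34/137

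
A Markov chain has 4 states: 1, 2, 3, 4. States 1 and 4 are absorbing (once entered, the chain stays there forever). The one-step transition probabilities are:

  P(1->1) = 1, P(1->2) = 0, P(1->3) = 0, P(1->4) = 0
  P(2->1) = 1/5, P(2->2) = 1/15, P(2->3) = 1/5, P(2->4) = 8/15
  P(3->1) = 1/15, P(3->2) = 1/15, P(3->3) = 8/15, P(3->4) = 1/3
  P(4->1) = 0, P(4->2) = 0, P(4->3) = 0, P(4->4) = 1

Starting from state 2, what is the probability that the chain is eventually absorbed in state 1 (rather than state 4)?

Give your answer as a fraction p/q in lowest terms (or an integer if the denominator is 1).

Answer: 24/95

Derivation:
Let a_i = P(absorbed in 1 | start in state i).
Boundary conditions: a_1 = 1, a_4 = 0.
For each transient state i, a_i = sum_j P(i->j) * a_j:
  a_2 = 1/5*a_1 + 1/15*a_2 + 1/5*a_3 + 8/15*a_4
  a_3 = 1/15*a_1 + 1/15*a_2 + 8/15*a_3 + 1/3*a_4

Substituting a_1 = 1 and a_4 = 0, rearrange to (I - Q) a = r where r[i] = P(i -> 1):
  [14/15, -1/5] . (a_2, a_3) = 1/5
  [-1/15, 7/15] . (a_2, a_3) = 1/15

Solving yields:
  a_2 = 24/95
  a_3 = 17/95

Starting state is 2, so the absorption probability is a_2 = 24/95.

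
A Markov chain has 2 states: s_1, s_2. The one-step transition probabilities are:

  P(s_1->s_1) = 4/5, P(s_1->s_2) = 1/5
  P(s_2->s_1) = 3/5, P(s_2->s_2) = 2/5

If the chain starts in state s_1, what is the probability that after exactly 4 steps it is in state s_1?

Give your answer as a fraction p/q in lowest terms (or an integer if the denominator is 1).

Computing P^4 by repeated multiplication:
P^1 =
  s_1: [4/5, 1/5]
  s_2: [3/5, 2/5]
P^2 =
  s_1: [19/25, 6/25]
  s_2: [18/25, 7/25]
P^3 =
  s_1: [94/125, 31/125]
  s_2: [93/125, 32/125]
P^4 =
  s_1: [469/625, 156/625]
  s_2: [468/625, 157/625]

(P^4)[s_1 -> s_1] = 469/625

Answer: 469/625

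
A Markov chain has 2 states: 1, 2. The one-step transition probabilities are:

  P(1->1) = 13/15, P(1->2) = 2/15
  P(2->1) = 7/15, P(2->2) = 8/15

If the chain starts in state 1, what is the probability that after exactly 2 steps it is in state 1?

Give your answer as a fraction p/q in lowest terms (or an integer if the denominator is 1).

Computing P^2 by repeated multiplication:
P^1 =
  1: [13/15, 2/15]
  2: [7/15, 8/15]
P^2 =
  1: [61/75, 14/75]
  2: [49/75, 26/75]

(P^2)[1 -> 1] = 61/75

Answer: 61/75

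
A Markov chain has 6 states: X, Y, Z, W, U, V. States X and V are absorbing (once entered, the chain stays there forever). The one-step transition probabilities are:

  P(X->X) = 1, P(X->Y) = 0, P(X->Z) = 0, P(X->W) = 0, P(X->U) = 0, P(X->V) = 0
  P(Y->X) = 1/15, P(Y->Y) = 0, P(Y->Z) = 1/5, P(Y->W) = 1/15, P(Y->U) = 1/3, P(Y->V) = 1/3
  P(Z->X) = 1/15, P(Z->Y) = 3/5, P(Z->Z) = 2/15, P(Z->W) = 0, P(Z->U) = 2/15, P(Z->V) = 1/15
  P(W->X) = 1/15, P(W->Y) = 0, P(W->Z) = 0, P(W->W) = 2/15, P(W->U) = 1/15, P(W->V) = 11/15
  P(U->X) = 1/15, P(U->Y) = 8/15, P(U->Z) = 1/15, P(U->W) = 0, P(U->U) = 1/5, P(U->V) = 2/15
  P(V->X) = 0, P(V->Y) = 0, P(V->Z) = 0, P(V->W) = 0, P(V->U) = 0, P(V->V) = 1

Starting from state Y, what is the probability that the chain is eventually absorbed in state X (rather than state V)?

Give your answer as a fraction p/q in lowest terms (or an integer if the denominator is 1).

Let a_i = P(absorbed in X | start in state i).
Boundary conditions: a_X = 1, a_V = 0.
For each transient state i, a_i = sum_j P(i->j) * a_j:
  a_Y = 1/15*a_X + 0*a_Y + 1/5*a_Z + 1/15*a_W + 1/3*a_U + 1/3*a_V
  a_Z = 1/15*a_X + 3/5*a_Y + 2/15*a_Z + 0*a_W + 2/15*a_U + 1/15*a_V
  a_W = 1/15*a_X + 0*a_Y + 0*a_Z + 2/15*a_W + 1/15*a_U + 11/15*a_V
  a_U = 1/15*a_X + 8/15*a_Y + 1/15*a_Z + 0*a_W + 1/5*a_U + 2/15*a_V

Substituting a_X = 1 and a_V = 0, rearrange to (I - Q) a = r where r[i] = P(i -> X):
  [1, -1/5, -1/15, -1/3] . (a_Y, a_Z, a_W, a_U) = 1/15
  [-3/5, 13/15, 0, -2/15] . (a_Y, a_Z, a_W, a_U) = 1/15
  [0, 0, 13/15, -1/15] . (a_Y, a_Z, a_W, a_U) = 1/15
  [-8/15, -1/15, 0, 4/5] . (a_Y, a_Z, a_W, a_U) = 1/15

Solving yields:
  a_Y = 1813/8868
  a_Z = 1133/4434
  a_W = 1693/17736
  a_U = 4273/17736

Starting state is Y, so the absorption probability is a_Y = 1813/8868.

Answer: 1813/8868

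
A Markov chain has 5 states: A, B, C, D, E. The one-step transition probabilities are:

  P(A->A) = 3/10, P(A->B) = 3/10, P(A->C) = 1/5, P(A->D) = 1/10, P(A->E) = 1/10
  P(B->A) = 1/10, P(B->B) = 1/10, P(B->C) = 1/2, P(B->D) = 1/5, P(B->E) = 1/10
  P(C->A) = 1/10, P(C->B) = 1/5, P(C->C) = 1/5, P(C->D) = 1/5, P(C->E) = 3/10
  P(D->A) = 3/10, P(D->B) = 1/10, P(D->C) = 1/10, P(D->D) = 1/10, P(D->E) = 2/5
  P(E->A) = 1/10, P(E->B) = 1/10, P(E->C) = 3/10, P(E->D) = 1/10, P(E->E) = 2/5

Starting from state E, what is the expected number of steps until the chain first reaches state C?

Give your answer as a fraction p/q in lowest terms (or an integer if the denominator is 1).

Let h_i = expected steps to first reach C from state i.
Boundary: h_C = 0.
First-step equations for the other states:
  h_A = 1 + 3/10*h_A + 3/10*h_B + 1/5*h_C + 1/10*h_D + 1/10*h_E
  h_B = 1 + 1/10*h_A + 1/10*h_B + 1/2*h_C + 1/5*h_D + 1/10*h_E
  h_D = 1 + 3/10*h_A + 1/10*h_B + 1/10*h_C + 1/10*h_D + 2/5*h_E
  h_E = 1 + 1/10*h_A + 1/10*h_B + 3/10*h_C + 1/10*h_D + 2/5*h_E

Substituting h_C = 0 and rearranging gives the linear system (I - Q) h = 1:
  [7/10, -3/10, -1/10, -1/10] . (h_A, h_B, h_D, h_E) = 1
  [-1/10, 9/10, -1/5, -1/10] . (h_A, h_B, h_D, h_E) = 1
  [-3/10, -1/10, 9/10, -2/5] . (h_A, h_B, h_D, h_E) = 1
  [-1/10, -1/10, -1/10, 3/5] . (h_A, h_B, h_D, h_E) = 1

Solving yields:
  h_A = 4300/1147
  h_B = 3270/1147
  h_D = 4840/1147
  h_E = 3980/1147

Starting state is E, so the expected hitting time is h_E = 3980/1147.

Answer: 3980/1147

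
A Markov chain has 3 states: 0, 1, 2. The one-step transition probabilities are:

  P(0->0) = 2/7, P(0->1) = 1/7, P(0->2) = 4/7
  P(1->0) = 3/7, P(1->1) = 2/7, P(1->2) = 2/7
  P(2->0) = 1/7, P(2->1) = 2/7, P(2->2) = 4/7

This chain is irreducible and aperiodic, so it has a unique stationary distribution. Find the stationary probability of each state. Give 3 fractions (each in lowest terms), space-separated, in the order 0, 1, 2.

The stationary distribution satisfies pi = pi * P, i.e.:
  pi_0 = 2/7*pi_0 + 3/7*pi_1 + 1/7*pi_2
  pi_1 = 1/7*pi_0 + 2/7*pi_1 + 2/7*pi_2
  pi_2 = 4/7*pi_0 + 2/7*pi_1 + 4/7*pi_2
with normalization: pi_0 + pi_1 + pi_2 = 1.

Using the first 2 balance equations plus normalization, the linear system A*pi = b is:
  [-5/7, 3/7, 1/7] . pi = 0
  [1/7, -5/7, 2/7] . pi = 0
  [1, 1, 1] . pi = 1

Solving yields:
  pi_0 = 1/4
  pi_1 = 1/4
  pi_2 = 1/2

Verification (pi * P):
  1/4*2/7 + 1/4*3/7 + 1/2*1/7 = 1/4 = pi_0  (ok)
  1/4*1/7 + 1/4*2/7 + 1/2*2/7 = 1/4 = pi_1  (ok)
  1/4*4/7 + 1/4*2/7 + 1/2*4/7 = 1/2 = pi_2  (ok)

Answer: 1/4 1/4 1/2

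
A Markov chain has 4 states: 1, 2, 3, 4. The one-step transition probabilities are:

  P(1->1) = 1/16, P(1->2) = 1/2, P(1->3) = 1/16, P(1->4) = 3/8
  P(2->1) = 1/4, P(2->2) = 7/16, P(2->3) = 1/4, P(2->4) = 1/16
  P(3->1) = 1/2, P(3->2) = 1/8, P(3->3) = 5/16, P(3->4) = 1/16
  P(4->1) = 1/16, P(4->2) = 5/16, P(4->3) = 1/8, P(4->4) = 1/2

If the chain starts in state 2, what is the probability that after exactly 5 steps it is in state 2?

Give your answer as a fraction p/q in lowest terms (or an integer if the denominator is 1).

Answer: 379885/1048576

Derivation:
Computing P^5 by repeated multiplication:
P^1 =
  1: [1/16, 1/2, 1/16, 3/8]
  2: [1/4, 7/16, 1/4, 1/16]
  3: [1/2, 1/8, 5/16, 1/16]
  4: [1/16, 5/16, 1/8, 1/2]
P^2 =
  1: [47/256, 3/8, 25/128, 63/256]
  2: [65/256, 47/128, 27/128, 43/256]
  3: [57/256, 93/256, 43/256, 63/256]
  4: [45/256, 87/256, 47/256, 77/256]
P^3 =
  1: [447/2048, 1463/4096, 807/4096, 233/1024]
  2: [229/1024, 1501/4096, 797/4096, 441/2048]
  3: [209/1024, 377/1024, 385/2048, 491/2048]
  4: [423/2048, 181/512, 391/2048, 255/1024]
P^4 =
  1: [7067/32768, 23667/65536, 12645/65536, 7545/32768]
  2: [7089/32768, 23839/65536, 12669/65536, 7425/32768]
  3: [7005/32768, 11847/32768, 6341/32768, 7575/32768]
  4: [6957/32768, 1473/4096, 3147/16384, 7733/32768]
P^5 =
  1: [56263/262144, 379481/1048576, 202207/1048576, 60459/262144]
  2: [28217/131072, 379885/1048576, 202579/1048576, 30047/131072]
  3: [14087/65536, 94763/262144, 791/4096, 60409/262144]
  4: [56089/262144, 189397/524288, 101029/524288, 30421/131072]

(P^5)[2 -> 2] = 379885/1048576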